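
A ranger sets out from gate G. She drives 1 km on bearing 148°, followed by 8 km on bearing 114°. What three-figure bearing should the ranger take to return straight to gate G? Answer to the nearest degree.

Leg 1 (148°, 1 km): east 1 sin 148° = 0.53, north 1 cos 148° = -0.85
Leg 2 (114°, 8 km): east 8 sin 114° = 7.31, north 8 cos 114° = -3.25
Net displacement: 7.84 east, -4.10 north. Direction back to start is (-7.84, 4.10): bearing = atan2(-7.84, 4.10) mod 360° = 297.62° ≈ 298°.

298°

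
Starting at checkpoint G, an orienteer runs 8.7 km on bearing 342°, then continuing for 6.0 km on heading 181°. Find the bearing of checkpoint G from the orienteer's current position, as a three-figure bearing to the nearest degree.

129°

Leg 1 (342°, 8.7 km): east 8.7 sin 342° = -2.69, north 8.7 cos 342° = 8.27
Leg 2 (181°, 6.0 km): east 6.0 sin 181° = -0.10, north 6.0 cos 181° = -6.00
Net displacement: -2.79 east, 2.28 north. Direction back to start is (2.79, -2.28): bearing = atan2(2.79, -2.28) mod 360° = 129.16° ≈ 129°.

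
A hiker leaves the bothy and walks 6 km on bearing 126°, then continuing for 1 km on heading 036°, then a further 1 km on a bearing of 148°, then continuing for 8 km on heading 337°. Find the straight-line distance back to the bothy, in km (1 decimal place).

4.7 km

Leg 1 (126°, 6 km): east 6 sin 126° = 4.85, north 6 cos 126° = -3.53
Leg 2 (036°, 1 km): east 1 sin 36° = 0.59, north 1 cos 36° = 0.81
Leg 3 (148°, 1 km): east 1 sin 148° = 0.53, north 1 cos 148° = -0.85
Leg 4 (337°, 8 km): east 8 sin 337° = -3.13, north 8 cos 337° = 7.36
Net: 2.85 east, 3.80 north. Distance = √((2.85)² + (3.80)²) = 4.746 km.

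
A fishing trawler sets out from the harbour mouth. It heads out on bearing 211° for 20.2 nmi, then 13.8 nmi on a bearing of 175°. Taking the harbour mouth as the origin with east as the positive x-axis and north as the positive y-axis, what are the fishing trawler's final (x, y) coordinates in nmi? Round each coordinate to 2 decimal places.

Leg 1 (211°, 20.2 nmi): east 20.2 sin 211° = -10.40, north 20.2 cos 211° = -17.31
Leg 2 (175°, 13.8 nmi): east 13.8 sin 175° = 1.20, north 13.8 cos 175° = -13.75
Summing: -9.20 nmi east, -31.06 nmi north → (-9.20, -31.06).

(-9.20, -31.06)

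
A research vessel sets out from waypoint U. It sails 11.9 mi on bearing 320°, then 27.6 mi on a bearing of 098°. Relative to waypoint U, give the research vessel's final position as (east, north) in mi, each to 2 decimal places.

Leg 1 (320°, 11.9 mi): east 11.9 sin 320° = -7.65, north 11.9 cos 320° = 9.12
Leg 2 (098°, 27.6 mi): east 27.6 sin 98° = 27.33, north 27.6 cos 98° = -3.84
Summing: 19.68 mi east, 5.27 mi north → (19.68, 5.27).

(19.68, 5.27)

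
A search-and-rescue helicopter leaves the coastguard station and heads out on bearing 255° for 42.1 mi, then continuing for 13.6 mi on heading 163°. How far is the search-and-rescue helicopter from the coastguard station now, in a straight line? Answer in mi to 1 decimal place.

43.8 mi

Leg 1 (255°, 42.1 mi): east 42.1 sin 255° = -40.67, north 42.1 cos 255° = -10.90
Leg 2 (163°, 13.6 mi): east 13.6 sin 163° = 3.98, north 13.6 cos 163° = -13.01
Net: -36.69 east, -23.90 north. Distance = √((-36.69)² + (-23.90)²) = 43.788 mi.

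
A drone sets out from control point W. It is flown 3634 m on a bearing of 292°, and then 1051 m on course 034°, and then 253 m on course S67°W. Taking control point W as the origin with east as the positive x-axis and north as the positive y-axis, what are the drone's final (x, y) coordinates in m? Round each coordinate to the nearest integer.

Leg 1 (292°, 3634 m): east 3634 sin 292° = -3369.39, north 3634 cos 292° = 1361.32
Leg 2 (034°, 1051 m): east 1051 sin 34° = 587.71, north 1051 cos 34° = 871.32
Leg 3 (S67°W, 253 m): east 253 sin 247° = -232.89, north 253 cos 247° = -98.85
Summing: -3014.56 m east, 2133.78 m north → (-3015, 2134).

(-3015, 2134)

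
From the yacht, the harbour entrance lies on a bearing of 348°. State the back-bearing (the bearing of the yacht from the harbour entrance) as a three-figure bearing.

168°

Back-bearing = 348° − 180° = 168°.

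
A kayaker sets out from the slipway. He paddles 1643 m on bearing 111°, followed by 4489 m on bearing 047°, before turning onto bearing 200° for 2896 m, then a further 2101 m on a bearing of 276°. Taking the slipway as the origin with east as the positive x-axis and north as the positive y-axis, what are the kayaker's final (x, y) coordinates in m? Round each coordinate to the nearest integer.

(1737, -29)

Leg 1 (111°, 1643 m): east 1643 sin 111° = 1533.87, north 1643 cos 111° = -588.80
Leg 2 (047°, 4489 m): east 4489 sin 47° = 3283.05, north 4489 cos 47° = 3061.49
Leg 3 (200°, 2896 m): east 2896 sin 200° = -990.49, north 2896 cos 200° = -2721.35
Leg 4 (276°, 2101 m): east 2101 sin 276° = -2089.49, north 2101 cos 276° = 219.61
Summing: 1736.94 m east, -29.04 m north → (1737, -29).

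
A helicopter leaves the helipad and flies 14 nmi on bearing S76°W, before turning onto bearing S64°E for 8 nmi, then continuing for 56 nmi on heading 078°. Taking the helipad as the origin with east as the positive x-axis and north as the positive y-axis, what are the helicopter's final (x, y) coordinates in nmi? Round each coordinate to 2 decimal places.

(48.38, 4.75)

Leg 1 (S76°W, 14 nmi): east 14 sin 256° = -13.58, north 14 cos 256° = -3.39
Leg 2 (S64°E, 8 nmi): east 8 sin 116° = 7.19, north 8 cos 116° = -3.51
Leg 3 (078°, 56 nmi): east 56 sin 78° = 54.78, north 56 cos 78° = 11.64
Summing: 48.38 nmi east, 4.75 nmi north → (48.38, 4.75).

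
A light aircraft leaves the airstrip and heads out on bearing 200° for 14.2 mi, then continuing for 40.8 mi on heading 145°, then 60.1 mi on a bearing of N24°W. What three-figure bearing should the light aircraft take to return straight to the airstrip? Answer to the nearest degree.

144°

Leg 1 (200°, 14.2 mi): east 14.2 sin 200° = -4.86, north 14.2 cos 200° = -13.34
Leg 2 (145°, 40.8 mi): east 40.8 sin 145° = 23.40, north 40.8 cos 145° = -33.42
Leg 3 (N24°W, 60.1 mi): east 60.1 sin 336° = -24.44, north 60.1 cos 336° = 54.90
Net displacement: -5.90 east, 8.14 north. Direction back to start is (5.90, -8.14): bearing = atan2(5.90, -8.14) mod 360° = 144.06° ≈ 144°.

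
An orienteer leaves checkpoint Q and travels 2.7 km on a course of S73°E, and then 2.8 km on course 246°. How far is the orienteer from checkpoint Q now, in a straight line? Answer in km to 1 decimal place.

1.9 km

Leg 1 (S73°E, 2.7 km): east 2.7 sin 107° = 2.58, north 2.7 cos 107° = -0.79
Leg 2 (246°, 2.8 km): east 2.8 sin 246° = -2.56, north 2.8 cos 246° = -1.14
Net: 0.02 east, -1.93 north. Distance = √((0.02)² + (-1.93)²) = 1.928 km.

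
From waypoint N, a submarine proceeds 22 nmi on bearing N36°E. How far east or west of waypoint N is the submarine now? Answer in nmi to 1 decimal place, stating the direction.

Leg 1 (N36°E, 22 nmi): east 22 sin 36° = 12.93, north 22 cos 36° = 17.80
Net east component: 12.93 nmi.

12.9 nmi east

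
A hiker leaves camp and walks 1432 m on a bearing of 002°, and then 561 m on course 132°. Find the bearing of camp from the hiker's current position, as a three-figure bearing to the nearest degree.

Leg 1 (002°, 1432 m): east 1432 sin 2° = 49.98, north 1432 cos 2° = 1431.13
Leg 2 (132°, 561 m): east 561 sin 132° = 416.90, north 561 cos 132° = -375.38
Net displacement: 466.88 east, 1055.75 north. Direction back to start is (-466.88, -1055.75): bearing = atan2(-466.88, -1055.75) mod 360° = 203.86° ≈ 204°.

204°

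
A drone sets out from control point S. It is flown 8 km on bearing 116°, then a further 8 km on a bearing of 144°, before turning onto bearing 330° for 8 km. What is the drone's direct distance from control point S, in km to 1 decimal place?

8.5 km

Leg 1 (116°, 8 km): east 8 sin 116° = 7.19, north 8 cos 116° = -3.51
Leg 2 (144°, 8 km): east 8 sin 144° = 4.70, north 8 cos 144° = -6.47
Leg 3 (330°, 8 km): east 8 sin 330° = -4.00, north 8 cos 330° = 6.93
Net: 7.89 east, -3.05 north. Distance = √((7.89)² + (-3.05)²) = 8.462 km.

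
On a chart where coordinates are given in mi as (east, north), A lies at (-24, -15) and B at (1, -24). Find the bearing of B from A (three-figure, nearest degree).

110°

Δeast = 1 − -24 = 25.00; Δnorth = -24 − -15 = -9.00.
Bearing = atan2(Δeast, Δnorth) mod 360° = 109.80° ≈ 110°.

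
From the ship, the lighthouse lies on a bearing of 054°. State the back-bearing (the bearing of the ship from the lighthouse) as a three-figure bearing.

Back-bearing = 054° + 180° = 234°.

234°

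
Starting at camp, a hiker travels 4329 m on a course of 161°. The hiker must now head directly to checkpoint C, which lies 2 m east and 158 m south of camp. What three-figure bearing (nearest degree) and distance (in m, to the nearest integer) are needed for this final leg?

340°, 4179 m

Leg 1 (161°, 4329 m): east 4329 sin 161° = 1409.38, north 4329 cos 161° = -4093.15
Current position: (1409.38, -4093.15). Target: (2, -158). Remaining: Δeast = -1407.38, Δnorth = 3935.15.
Bearing = atan2(-1407.38, 3935.15) mod 360° = 340.32°; distance = √((-1407.38)² + (3935.15)²) = 4179.251 m.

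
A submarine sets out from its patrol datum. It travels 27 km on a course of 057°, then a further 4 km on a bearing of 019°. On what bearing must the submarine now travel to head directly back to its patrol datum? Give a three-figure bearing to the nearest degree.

232°

Leg 1 (057°, 27 km): east 27 sin 57° = 22.64, north 27 cos 57° = 14.71
Leg 2 (019°, 4 km): east 4 sin 19° = 1.30, north 4 cos 19° = 3.78
Net displacement: 23.95 east, 18.49 north. Direction back to start is (-23.95, -18.49): bearing = atan2(-23.95, -18.49) mod 360° = 232.33° ≈ 232°.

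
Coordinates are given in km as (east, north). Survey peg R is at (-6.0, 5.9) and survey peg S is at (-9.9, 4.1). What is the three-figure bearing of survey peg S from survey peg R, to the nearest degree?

245°

Δeast = -9.9 − -6.0 = -3.90; Δnorth = 4.1 − 5.9 = -1.80.
Bearing = atan2(Δeast, Δnorth) mod 360° = 245.22° ≈ 245°.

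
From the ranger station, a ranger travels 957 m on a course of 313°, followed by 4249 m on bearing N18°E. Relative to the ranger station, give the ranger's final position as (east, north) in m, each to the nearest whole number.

(613, 4694)

Leg 1 (313°, 957 m): east 957 sin 313° = -699.91, north 957 cos 313° = 652.67
Leg 2 (N18°E, 4249 m): east 4249 sin 18° = 1313.01, north 4249 cos 18° = 4041.04
Summing: 613.11 m east, 4693.71 m north → (613, 4694).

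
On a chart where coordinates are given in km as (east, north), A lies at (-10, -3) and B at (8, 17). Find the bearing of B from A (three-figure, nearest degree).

042°

Δeast = 8 − -10 = 18.00; Δnorth = 17 − -3 = 20.00.
Bearing = atan2(Δeast, Δnorth) mod 360° = 41.99° ≈ 042°.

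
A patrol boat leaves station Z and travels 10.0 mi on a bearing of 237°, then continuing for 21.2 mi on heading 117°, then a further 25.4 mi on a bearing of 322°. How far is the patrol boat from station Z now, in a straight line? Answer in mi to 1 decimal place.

7.1 mi

Leg 1 (237°, 10.0 mi): east 10.0 sin 237° = -8.39, north 10.0 cos 237° = -5.45
Leg 2 (117°, 21.2 mi): east 21.2 sin 117° = 18.89, north 21.2 cos 117° = -9.62
Leg 3 (322°, 25.4 mi): east 25.4 sin 322° = -15.64, north 25.4 cos 322° = 20.02
Net: -5.14 east, 4.94 north. Distance = √((-5.14)² + (4.94)²) = 7.129 mi.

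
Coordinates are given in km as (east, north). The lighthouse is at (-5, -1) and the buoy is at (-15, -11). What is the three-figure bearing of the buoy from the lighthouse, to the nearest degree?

225°

Δeast = -15 − -5 = -10.00; Δnorth = -11 − -1 = -10.00.
Bearing = atan2(Δeast, Δnorth) mod 360° = 225.00° ≈ 225°.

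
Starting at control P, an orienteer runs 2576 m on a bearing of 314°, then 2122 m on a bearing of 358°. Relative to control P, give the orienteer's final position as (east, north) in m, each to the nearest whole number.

(-1927, 3910)

Leg 1 (314°, 2576 m): east 2576 sin 314° = -1853.02, north 2576 cos 314° = 1789.44
Leg 2 (358°, 2122 m): east 2122 sin 358° = -74.06, north 2122 cos 358° = 2120.71
Summing: -1927.08 m east, 3910.15 m north → (-1927, 3910).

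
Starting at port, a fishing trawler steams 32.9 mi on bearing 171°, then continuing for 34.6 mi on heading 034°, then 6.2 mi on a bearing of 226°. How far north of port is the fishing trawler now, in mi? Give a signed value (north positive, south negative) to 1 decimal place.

-8.1 mi

Leg 1 (171°, 32.9 mi): east 32.9 sin 171° = 5.15, north 32.9 cos 171° = -32.49
Leg 2 (034°, 34.6 mi): east 34.6 sin 34° = 19.35, north 34.6 cos 34° = 28.68
Leg 3 (226°, 6.2 mi): east 6.2 sin 226° = -4.46, north 6.2 cos 226° = -4.31
Net north component: -8.12 mi.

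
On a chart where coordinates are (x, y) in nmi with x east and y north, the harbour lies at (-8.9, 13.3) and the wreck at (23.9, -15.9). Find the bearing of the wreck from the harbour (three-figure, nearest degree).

Δeast = 23.9 − -8.9 = 32.80; Δnorth = -15.9 − 13.3 = -29.20.
Bearing = atan2(Δeast, Δnorth) mod 360° = 131.68° ≈ 132°.

132°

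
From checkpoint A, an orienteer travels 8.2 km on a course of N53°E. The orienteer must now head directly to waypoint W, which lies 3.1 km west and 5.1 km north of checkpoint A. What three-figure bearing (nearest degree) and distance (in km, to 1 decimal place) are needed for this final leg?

271°, 9.7 km

Leg 1 (N53°E, 8.2 km): east 8.2 sin 53° = 6.55, north 8.2 cos 53° = 4.93
Current position: (6.55, 4.93). Target: (-3.1, 5.1). Remaining: Δeast = -9.65, Δnorth = 0.17.
Bearing = atan2(-9.65, 0.17) mod 360° = 270.98°; distance = √((-9.65)² + (0.17)²) = 9.650 km.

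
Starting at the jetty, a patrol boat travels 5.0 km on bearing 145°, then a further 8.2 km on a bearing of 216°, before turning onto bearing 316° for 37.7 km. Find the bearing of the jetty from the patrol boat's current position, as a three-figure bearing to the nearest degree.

Leg 1 (145°, 5.0 km): east 5.0 sin 145° = 2.87, north 5.0 cos 145° = -4.10
Leg 2 (216°, 8.2 km): east 8.2 sin 216° = -4.82, north 8.2 cos 216° = -6.63
Leg 3 (316°, 37.7 km): east 37.7 sin 316° = -26.19, north 37.7 cos 316° = 27.12
Net displacement: -28.14 east, 16.39 north. Direction back to start is (28.14, -16.39): bearing = atan2(28.14, -16.39) mod 360° = 120.22° ≈ 120°.

120°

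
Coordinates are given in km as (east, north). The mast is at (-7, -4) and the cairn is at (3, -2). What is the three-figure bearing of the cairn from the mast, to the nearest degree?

079°

Δeast = 3 − -7 = 10.00; Δnorth = -2 − -4 = 2.00.
Bearing = atan2(Δeast, Δnorth) mod 360° = 78.69° ≈ 079°.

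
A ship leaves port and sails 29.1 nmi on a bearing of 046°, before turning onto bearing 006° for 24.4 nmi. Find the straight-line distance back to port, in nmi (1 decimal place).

Leg 1 (046°, 29.1 nmi): east 29.1 sin 46° = 20.93, north 29.1 cos 46° = 20.21
Leg 2 (006°, 24.4 nmi): east 24.4 sin 6° = 2.55, north 24.4 cos 6° = 24.27
Net: 23.48 east, 44.48 north. Distance = √((23.48)² + (44.48)²) = 50.299 nmi.

50.3 nmi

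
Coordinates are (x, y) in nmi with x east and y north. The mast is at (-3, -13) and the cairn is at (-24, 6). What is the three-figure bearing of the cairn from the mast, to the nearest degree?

312°

Δeast = -24 − -3 = -21.00; Δnorth = 6 − -13 = 19.00.
Bearing = atan2(Δeast, Δnorth) mod 360° = 312.14° ≈ 312°.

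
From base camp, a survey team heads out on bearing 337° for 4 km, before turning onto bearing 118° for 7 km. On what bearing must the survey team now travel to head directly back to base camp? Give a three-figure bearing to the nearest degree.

265°

Leg 1 (337°, 4 km): east 4 sin 337° = -1.56, north 4 cos 337° = 3.68
Leg 2 (118°, 7 km): east 7 sin 118° = 6.18, north 7 cos 118° = -3.29
Net displacement: 4.62 east, 0.40 north. Direction back to start is (-4.62, -0.40): bearing = atan2(-4.62, -0.40) mod 360° = 265.10° ≈ 265°.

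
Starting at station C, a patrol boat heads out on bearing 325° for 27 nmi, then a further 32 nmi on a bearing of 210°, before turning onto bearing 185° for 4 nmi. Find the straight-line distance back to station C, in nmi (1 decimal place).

33.2 nmi

Leg 1 (325°, 27 nmi): east 27 sin 325° = -15.49, north 27 cos 325° = 22.12
Leg 2 (210°, 32 nmi): east 32 sin 210° = -16.00, north 32 cos 210° = -27.71
Leg 3 (185°, 4 nmi): east 4 sin 185° = -0.35, north 4 cos 185° = -3.98
Net: -31.84 east, -9.58 north. Distance = √((-31.84)² + (-9.58)²) = 33.246 nmi.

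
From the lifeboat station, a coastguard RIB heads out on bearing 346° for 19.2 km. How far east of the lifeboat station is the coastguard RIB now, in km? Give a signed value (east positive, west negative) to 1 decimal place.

Leg 1 (346°, 19.2 km): east 19.2 sin 346° = -4.64, north 19.2 cos 346° = 18.63
Net east component: -4.64 km.

-4.6 km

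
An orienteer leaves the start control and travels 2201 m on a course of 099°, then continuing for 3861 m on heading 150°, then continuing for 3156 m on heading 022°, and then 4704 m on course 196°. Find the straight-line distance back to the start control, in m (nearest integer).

6621 m

Leg 1 (099°, 2201 m): east 2201 sin 99° = 2173.90, north 2201 cos 99° = -344.31
Leg 2 (150°, 3861 m): east 3861 sin 150° = 1930.50, north 3861 cos 150° = -3343.72
Leg 3 (022°, 3156 m): east 3156 sin 22° = 1182.26, north 3156 cos 22° = 2926.19
Leg 4 (196°, 4704 m): east 4704 sin 196° = -1296.60, north 4704 cos 196° = -4521.78
Net: 3990.06 east, -5283.62 north. Distance = √((3990.06)² + (-5283.62)²) = 6620.969 m.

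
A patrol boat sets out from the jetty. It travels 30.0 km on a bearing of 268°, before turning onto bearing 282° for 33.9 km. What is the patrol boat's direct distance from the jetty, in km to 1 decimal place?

Leg 1 (268°, 30.0 km): east 30.0 sin 268° = -29.98, north 30.0 cos 268° = -1.05
Leg 2 (282°, 33.9 km): east 33.9 sin 282° = -33.16, north 33.9 cos 282° = 7.05
Net: -63.14 east, 6.00 north. Distance = √((-63.14)² + (6.00)²) = 63.425 km.

63.4 km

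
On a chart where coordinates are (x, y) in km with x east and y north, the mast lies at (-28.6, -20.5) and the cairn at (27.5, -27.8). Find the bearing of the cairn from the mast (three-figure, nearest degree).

Δeast = 27.5 − -28.6 = 56.10; Δnorth = -27.8 − -20.5 = -7.30.
Bearing = atan2(Δeast, Δnorth) mod 360° = 97.41° ≈ 097°.

097°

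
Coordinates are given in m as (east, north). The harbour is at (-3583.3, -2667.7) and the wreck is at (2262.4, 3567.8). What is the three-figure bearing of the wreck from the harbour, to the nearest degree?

043°

Δeast = 2262.4 − -3583.3 = 5845.70; Δnorth = 3567.8 − -2667.7 = 6235.50.
Bearing = atan2(Δeast, Δnorth) mod 360° = 43.15° ≈ 043°.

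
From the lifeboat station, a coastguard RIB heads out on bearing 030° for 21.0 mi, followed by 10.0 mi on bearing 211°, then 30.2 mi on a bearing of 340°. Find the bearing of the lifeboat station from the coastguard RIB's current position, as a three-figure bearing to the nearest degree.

173°

Leg 1 (030°, 21.0 mi): east 21.0 sin 30° = 10.50, north 21.0 cos 30° = 18.19
Leg 2 (211°, 10.0 mi): east 10.0 sin 211° = -5.15, north 10.0 cos 211° = -8.57
Leg 3 (340°, 30.2 mi): east 30.2 sin 340° = -10.33, north 30.2 cos 340° = 28.38
Net displacement: -4.98 east, 37.99 north. Direction back to start is (4.98, -37.99): bearing = atan2(4.98, -37.99) mod 360° = 172.53° ≈ 173°.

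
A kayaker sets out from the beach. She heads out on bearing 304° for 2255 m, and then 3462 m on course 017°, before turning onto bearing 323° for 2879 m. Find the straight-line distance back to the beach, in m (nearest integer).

7343 m

Leg 1 (304°, 2255 m): east 2255 sin 304° = -1869.48, north 2255 cos 304° = 1260.98
Leg 2 (017°, 3462 m): east 3462 sin 17° = 1012.19, north 3462 cos 17° = 3310.73
Leg 3 (323°, 2879 m): east 2879 sin 323° = -1732.63, north 2879 cos 323° = 2299.27
Net: -2589.91 east, 6870.98 north. Distance = √((-2589.91)² + (6870.98)²) = 7342.888 m.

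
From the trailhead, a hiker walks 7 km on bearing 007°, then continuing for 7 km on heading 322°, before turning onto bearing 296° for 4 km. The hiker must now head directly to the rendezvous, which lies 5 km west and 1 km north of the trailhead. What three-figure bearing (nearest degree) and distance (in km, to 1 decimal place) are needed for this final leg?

Leg 1 (007°, 7 km): east 7 sin 7° = 0.85, north 7 cos 7° = 6.95
Leg 2 (322°, 7 km): east 7 sin 322° = -4.31, north 7 cos 322° = 5.52
Leg 3 (296°, 4 km): east 4 sin 296° = -3.60, north 4 cos 296° = 1.75
Current position: (-7.05, 14.22). Target: (-5, 1). Remaining: Δeast = 2.05, Δnorth = -13.22.
Bearing = atan2(2.05, -13.22) mod 360° = 171.18°; distance = √((2.05)² + (-13.22)²) = 13.376 km.

171°, 13.4 km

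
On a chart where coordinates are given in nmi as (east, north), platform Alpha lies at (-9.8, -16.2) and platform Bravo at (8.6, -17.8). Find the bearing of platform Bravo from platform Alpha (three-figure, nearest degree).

Δeast = 8.6 − -9.8 = 18.40; Δnorth = -17.8 − -16.2 = -1.60.
Bearing = atan2(Δeast, Δnorth) mod 360° = 94.97° ≈ 095°.

095°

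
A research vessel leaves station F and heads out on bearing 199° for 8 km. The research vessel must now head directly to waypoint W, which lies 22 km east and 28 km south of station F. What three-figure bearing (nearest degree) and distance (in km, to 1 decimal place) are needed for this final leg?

130°, 32.0 km

Leg 1 (199°, 8 km): east 8 sin 199° = -2.60, north 8 cos 199° = -7.56
Current position: (-2.60, -7.56). Target: (22, -28). Remaining: Δeast = 24.60, Δnorth = -20.44.
Bearing = atan2(24.60, -20.44) mod 360° = 129.71°; distance = √((24.60)² + (-20.44)²) = 31.984 km.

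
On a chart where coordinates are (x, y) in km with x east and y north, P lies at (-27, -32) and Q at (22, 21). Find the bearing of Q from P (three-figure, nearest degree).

043°

Δeast = 22 − -27 = 49.00; Δnorth = 21 − -32 = 53.00.
Bearing = atan2(Δeast, Δnorth) mod 360° = 42.75° ≈ 043°.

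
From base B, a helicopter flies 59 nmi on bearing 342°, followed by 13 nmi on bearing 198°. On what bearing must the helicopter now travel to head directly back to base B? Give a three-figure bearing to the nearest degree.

Leg 1 (342°, 59 nmi): east 59 sin 342° = -18.23, north 59 cos 342° = 56.11
Leg 2 (198°, 13 nmi): east 13 sin 198° = -4.02, north 13 cos 198° = -12.36
Net displacement: -22.25 east, 43.75 north. Direction back to start is (22.25, -43.75): bearing = atan2(22.25, -43.75) mod 360° = 153.04° ≈ 153°.

153°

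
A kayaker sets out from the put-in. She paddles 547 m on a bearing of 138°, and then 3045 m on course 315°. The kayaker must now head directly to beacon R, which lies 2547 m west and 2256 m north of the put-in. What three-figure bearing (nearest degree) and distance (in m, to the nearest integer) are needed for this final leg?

Leg 1 (138°, 547 m): east 547 sin 138° = 366.01, north 547 cos 138° = -406.50
Leg 2 (315°, 3045 m): east 3045 sin 315° = -2153.14, north 3045 cos 315° = 2153.14
Current position: (-1787.13, 1746.64). Target: (-2547, 2256). Remaining: Δeast = -759.87, Δnorth = 509.36.
Bearing = atan2(-759.87, 509.36) mod 360° = 303.83°; distance = √((-759.87)² + (509.36)²) = 914.799 m.

304°, 915 m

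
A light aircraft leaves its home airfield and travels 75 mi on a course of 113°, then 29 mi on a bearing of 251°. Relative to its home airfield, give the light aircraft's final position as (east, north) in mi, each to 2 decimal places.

Leg 1 (113°, 75 mi): east 75 sin 113° = 69.04, north 75 cos 113° = -29.30
Leg 2 (251°, 29 mi): east 29 sin 251° = -27.42, north 29 cos 251° = -9.44
Summing: 41.62 mi east, -38.75 mi north → (41.62, -38.75).

(41.62, -38.75)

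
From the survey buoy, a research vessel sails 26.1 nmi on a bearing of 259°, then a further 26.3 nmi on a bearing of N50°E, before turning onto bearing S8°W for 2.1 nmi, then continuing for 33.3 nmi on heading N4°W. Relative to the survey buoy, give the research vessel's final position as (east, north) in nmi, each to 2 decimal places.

Leg 1 (259°, 26.1 nmi): east 26.1 sin 259° = -25.62, north 26.1 cos 259° = -4.98
Leg 2 (N50°E, 26.3 nmi): east 26.3 sin 50° = 20.15, north 26.3 cos 50° = 16.91
Leg 3 (S8°W, 2.1 nmi): east 2.1 sin 188° = -0.29, north 2.1 cos 188° = -2.08
Leg 4 (N4°W, 33.3 nmi): east 33.3 sin 356° = -2.32, north 33.3 cos 356° = 33.22
Summing: -8.09 nmi east, 43.06 nmi north → (-8.09, 43.06).

(-8.09, 43.06)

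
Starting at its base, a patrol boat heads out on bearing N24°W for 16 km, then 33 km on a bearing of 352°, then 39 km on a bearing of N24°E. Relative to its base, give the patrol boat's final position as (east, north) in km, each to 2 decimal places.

(4.76, 82.92)

Leg 1 (N24°W, 16 km): east 16 sin 336° = -6.51, north 16 cos 336° = 14.62
Leg 2 (352°, 33 km): east 33 sin 352° = -4.59, north 33 cos 352° = 32.68
Leg 3 (N24°E, 39 km): east 39 sin 24° = 15.86, north 39 cos 24° = 35.63
Summing: 4.76 km east, 82.92 km north → (4.76, 82.92).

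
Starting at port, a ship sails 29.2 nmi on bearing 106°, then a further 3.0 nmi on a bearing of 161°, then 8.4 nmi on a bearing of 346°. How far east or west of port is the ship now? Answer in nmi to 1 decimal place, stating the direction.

27.0 nmi east

Leg 1 (106°, 29.2 nmi): east 29.2 sin 106° = 28.07, north 29.2 cos 106° = -8.05
Leg 2 (161°, 3.0 nmi): east 3.0 sin 161° = 0.98, north 3.0 cos 161° = -2.84
Leg 3 (346°, 8.4 nmi): east 8.4 sin 346° = -2.03, north 8.4 cos 346° = 8.15
Net east component: 27.01 nmi.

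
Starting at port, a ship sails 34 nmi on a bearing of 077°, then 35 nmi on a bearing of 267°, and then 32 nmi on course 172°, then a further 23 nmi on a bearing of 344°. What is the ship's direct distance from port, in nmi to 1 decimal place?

Leg 1 (077°, 34 nmi): east 34 sin 77° = 33.13, north 34 cos 77° = 7.65
Leg 2 (267°, 35 nmi): east 35 sin 267° = -34.95, north 35 cos 267° = -1.83
Leg 3 (172°, 32 nmi): east 32 sin 172° = 4.45, north 32 cos 172° = -31.69
Leg 4 (344°, 23 nmi): east 23 sin 344° = -6.34, north 23 cos 344° = 22.11
Net: -3.71 east, -3.76 north. Distance = √((-3.71)² + (-3.76)²) = 5.284 nmi.

5.3 nmi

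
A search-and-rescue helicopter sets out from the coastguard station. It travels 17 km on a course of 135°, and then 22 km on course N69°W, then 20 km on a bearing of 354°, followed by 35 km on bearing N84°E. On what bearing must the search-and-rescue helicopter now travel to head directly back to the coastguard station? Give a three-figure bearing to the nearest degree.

231°

Leg 1 (135°, 17 km): east 17 sin 135° = 12.02, north 17 cos 135° = -12.02
Leg 2 (N69°W, 22 km): east 22 sin 291° = -20.54, north 22 cos 291° = 7.88
Leg 3 (354°, 20 km): east 20 sin 354° = -2.09, north 20 cos 354° = 19.89
Leg 4 (N84°E, 35 km): east 35 sin 84° = 34.81, north 35 cos 84° = 3.66
Net displacement: 24.20 east, 19.41 north. Direction back to start is (-24.20, -19.41): bearing = atan2(-24.20, -19.41) mod 360° = 231.26° ≈ 231°.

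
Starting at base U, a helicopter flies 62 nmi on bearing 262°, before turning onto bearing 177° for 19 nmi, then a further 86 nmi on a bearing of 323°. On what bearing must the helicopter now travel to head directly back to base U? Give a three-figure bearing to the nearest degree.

110°

Leg 1 (262°, 62 nmi): east 62 sin 262° = -61.40, north 62 cos 262° = -8.63
Leg 2 (177°, 19 nmi): east 19 sin 177° = 0.99, north 19 cos 177° = -18.97
Leg 3 (323°, 86 nmi): east 86 sin 323° = -51.76, north 86 cos 323° = 68.68
Net displacement: -112.16 east, 41.08 north. Direction back to start is (112.16, -41.08): bearing = atan2(112.16, -41.08) mod 360° = 110.12° ≈ 110°.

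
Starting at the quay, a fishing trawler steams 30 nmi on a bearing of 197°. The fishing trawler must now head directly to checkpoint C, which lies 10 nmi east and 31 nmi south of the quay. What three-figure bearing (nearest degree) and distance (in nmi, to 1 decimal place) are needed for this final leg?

097°, 18.9 nmi

Leg 1 (197°, 30 nmi): east 30 sin 197° = -8.77, north 30 cos 197° = -28.69
Current position: (-8.77, -28.69). Target: (10, -31). Remaining: Δeast = 18.77, Δnorth = -2.31.
Bearing = atan2(18.77, -2.31) mod 360° = 97.02°; distance = √((18.77)² + (-2.31)²) = 18.913 nmi.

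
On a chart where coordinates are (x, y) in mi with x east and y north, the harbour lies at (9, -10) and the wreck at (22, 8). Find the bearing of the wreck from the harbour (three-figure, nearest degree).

036°

Δeast = 22 − 9 = 13.00; Δnorth = 8 − -10 = 18.00.
Bearing = atan2(Δeast, Δnorth) mod 360° = 35.84° ≈ 036°.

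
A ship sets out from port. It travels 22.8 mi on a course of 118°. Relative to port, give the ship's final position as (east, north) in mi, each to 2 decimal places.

Leg 1 (118°, 22.8 mi): east 22.8 sin 118° = 20.13, north 22.8 cos 118° = -10.70
Summing: 20.13 mi east, -10.70 mi north → (20.13, -10.70).

(20.13, -10.70)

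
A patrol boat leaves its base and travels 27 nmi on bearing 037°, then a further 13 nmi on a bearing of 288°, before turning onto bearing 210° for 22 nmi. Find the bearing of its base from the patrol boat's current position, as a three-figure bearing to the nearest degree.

Leg 1 (037°, 27 nmi): east 27 sin 37° = 16.25, north 27 cos 37° = 21.56
Leg 2 (288°, 13 nmi): east 13 sin 288° = -12.36, north 13 cos 288° = 4.02
Leg 3 (210°, 22 nmi): east 22 sin 210° = -11.00, north 22 cos 210° = -19.05
Net displacement: -7.11 east, 6.53 north. Direction back to start is (7.11, -6.53): bearing = atan2(7.11, -6.53) mod 360° = 132.54° ≈ 133°.

133°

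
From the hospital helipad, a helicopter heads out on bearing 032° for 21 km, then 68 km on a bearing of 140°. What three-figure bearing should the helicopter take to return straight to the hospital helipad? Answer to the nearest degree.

302°

Leg 1 (032°, 21 km): east 21 sin 32° = 11.13, north 21 cos 32° = 17.81
Leg 2 (140°, 68 km): east 68 sin 140° = 43.71, north 68 cos 140° = -52.09
Net displacement: 54.84 east, -34.28 north. Direction back to start is (-54.84, 34.28): bearing = atan2(-54.84, 34.28) mod 360° = 302.01° ≈ 302°.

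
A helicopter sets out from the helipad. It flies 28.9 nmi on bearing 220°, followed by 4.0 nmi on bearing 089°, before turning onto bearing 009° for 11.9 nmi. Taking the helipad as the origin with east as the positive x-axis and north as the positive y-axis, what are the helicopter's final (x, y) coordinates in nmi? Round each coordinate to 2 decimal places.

Leg 1 (220°, 28.9 nmi): east 28.9 sin 220° = -18.58, north 28.9 cos 220° = -22.14
Leg 2 (089°, 4.0 nmi): east 4.0 sin 89° = 4.00, north 4.0 cos 89° = 0.07
Leg 3 (009°, 11.9 nmi): east 11.9 sin 9° = 1.86, north 11.9 cos 9° = 11.75
Summing: -12.72 nmi east, -10.32 nmi north → (-12.72, -10.32).

(-12.72, -10.32)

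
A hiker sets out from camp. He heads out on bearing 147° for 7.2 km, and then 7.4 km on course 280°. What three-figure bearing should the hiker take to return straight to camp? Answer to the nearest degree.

Leg 1 (147°, 7.2 km): east 7.2 sin 147° = 3.92, north 7.2 cos 147° = -6.04
Leg 2 (280°, 7.4 km): east 7.4 sin 280° = -7.29, north 7.4 cos 280° = 1.28
Net displacement: -3.37 east, -4.75 north. Direction back to start is (3.37, 4.75): bearing = atan2(3.37, 4.75) mod 360° = 35.30° ≈ 035°.

035°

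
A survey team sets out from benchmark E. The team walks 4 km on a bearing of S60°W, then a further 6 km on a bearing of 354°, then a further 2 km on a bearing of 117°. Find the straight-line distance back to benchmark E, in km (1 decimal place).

3.8 km

Leg 1 (S60°W, 4 km): east 4 sin 240° = -3.46, north 4 cos 240° = -2.00
Leg 2 (354°, 6 km): east 6 sin 354° = -0.63, north 6 cos 354° = 5.97
Leg 3 (117°, 2 km): east 2 sin 117° = 1.78, north 2 cos 117° = -0.91
Net: -2.31 east, 3.06 north. Distance = √((-2.31)² + (3.06)²) = 3.833 km.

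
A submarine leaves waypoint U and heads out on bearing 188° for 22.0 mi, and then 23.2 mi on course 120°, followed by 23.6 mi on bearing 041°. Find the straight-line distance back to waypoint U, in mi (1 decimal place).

Leg 1 (188°, 22.0 mi): east 22.0 sin 188° = -3.06, north 22.0 cos 188° = -21.79
Leg 2 (120°, 23.2 mi): east 23.2 sin 120° = 20.09, north 23.2 cos 120° = -11.60
Leg 3 (041°, 23.6 mi): east 23.6 sin 41° = 15.48, north 23.6 cos 41° = 17.81
Net: 32.51 east, -15.57 north. Distance = √((32.51)² + (-15.57)²) = 36.051 mi.

36.1 mi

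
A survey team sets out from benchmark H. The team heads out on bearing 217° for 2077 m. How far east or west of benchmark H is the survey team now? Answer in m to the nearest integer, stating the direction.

Leg 1 (217°, 2077 m): east 2077 sin 217° = -1249.97, north 2077 cos 217° = -1658.77
Net east component: -1249.97 m.

1250 m west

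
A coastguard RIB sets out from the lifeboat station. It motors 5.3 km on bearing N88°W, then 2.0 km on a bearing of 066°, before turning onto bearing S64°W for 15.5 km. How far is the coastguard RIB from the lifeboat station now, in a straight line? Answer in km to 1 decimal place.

Leg 1 (N88°W, 5.3 km): east 5.3 sin 272° = -5.30, north 5.3 cos 272° = 0.18
Leg 2 (066°, 2.0 km): east 2.0 sin 66° = 1.83, north 2.0 cos 66° = 0.81
Leg 3 (S64°W, 15.5 km): east 15.5 sin 244° = -13.93, north 15.5 cos 244° = -6.79
Net: -17.40 east, -5.80 north. Distance = √((-17.40)² + (-5.80)²) = 18.341 km.

18.3 km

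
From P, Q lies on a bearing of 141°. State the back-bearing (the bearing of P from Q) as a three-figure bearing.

Back-bearing = 141° + 180° = 321°.

321°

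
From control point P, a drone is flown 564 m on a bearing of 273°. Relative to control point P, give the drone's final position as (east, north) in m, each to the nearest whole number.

(-563, 30)

Leg 1 (273°, 564 m): east 564 sin 273° = -563.23, north 564 cos 273° = 29.52
Summing: -563.23 m east, 29.52 m north → (-563, 30).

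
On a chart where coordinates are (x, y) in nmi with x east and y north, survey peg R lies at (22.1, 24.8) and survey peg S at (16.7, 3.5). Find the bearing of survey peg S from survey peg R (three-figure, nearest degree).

194°

Δeast = 16.7 − 22.1 = -5.40; Δnorth = 3.5 − 24.8 = -21.30.
Bearing = atan2(Δeast, Δnorth) mod 360° = 194.23° ≈ 194°.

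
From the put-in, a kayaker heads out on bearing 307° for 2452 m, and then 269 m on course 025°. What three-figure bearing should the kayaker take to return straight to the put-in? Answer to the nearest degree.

Leg 1 (307°, 2452 m): east 2452 sin 307° = -1958.25, north 2452 cos 307° = 1475.65
Leg 2 (025°, 269 m): east 269 sin 25° = 113.68, north 269 cos 25° = 243.80
Net displacement: -1844.57 east, 1719.45 north. Direction back to start is (1844.57, -1719.45): bearing = atan2(1844.57, -1719.45) mod 360° = 132.99° ≈ 133°.

133°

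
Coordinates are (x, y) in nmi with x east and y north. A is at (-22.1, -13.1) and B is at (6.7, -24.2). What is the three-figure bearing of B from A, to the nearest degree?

Δeast = 6.7 − -22.1 = 28.80; Δnorth = -24.2 − -13.1 = -11.10.
Bearing = atan2(Δeast, Δnorth) mod 360° = 111.08° ≈ 111°.

111°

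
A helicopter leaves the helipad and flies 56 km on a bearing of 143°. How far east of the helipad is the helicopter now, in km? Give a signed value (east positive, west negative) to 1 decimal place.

33.7 km

Leg 1 (143°, 56 km): east 56 sin 143° = 33.70, north 56 cos 143° = -44.72
Net east component: 33.70 km.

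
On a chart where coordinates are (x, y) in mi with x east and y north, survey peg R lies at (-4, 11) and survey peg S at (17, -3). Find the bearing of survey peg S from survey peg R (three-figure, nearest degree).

Δeast = 17 − -4 = 21.00; Δnorth = -3 − 11 = -14.00.
Bearing = atan2(Δeast, Δnorth) mod 360° = 123.69° ≈ 124°.

124°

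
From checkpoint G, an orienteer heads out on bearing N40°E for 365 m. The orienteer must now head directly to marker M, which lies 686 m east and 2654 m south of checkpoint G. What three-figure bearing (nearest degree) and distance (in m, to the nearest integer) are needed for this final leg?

Leg 1 (N40°E, 365 m): east 365 sin 40° = 234.62, north 365 cos 40° = 279.61
Current position: (234.62, 279.61). Target: (686, -2654). Remaining: Δeast = 451.38, Δnorth = -2933.61.
Bearing = atan2(451.38, -2933.61) mod 360° = 171.25°; distance = √((451.38)² + (-2933.61)²) = 2968.129 m.

171°, 2968 m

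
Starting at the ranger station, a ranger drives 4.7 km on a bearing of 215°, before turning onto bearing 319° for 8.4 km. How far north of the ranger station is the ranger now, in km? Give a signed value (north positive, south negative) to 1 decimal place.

Leg 1 (215°, 4.7 km): east 4.7 sin 215° = -2.70, north 4.7 cos 215° = -3.85
Leg 2 (319°, 8.4 km): east 8.4 sin 319° = -5.51, north 8.4 cos 319° = 6.34
Net north component: 2.49 km.

2.5 km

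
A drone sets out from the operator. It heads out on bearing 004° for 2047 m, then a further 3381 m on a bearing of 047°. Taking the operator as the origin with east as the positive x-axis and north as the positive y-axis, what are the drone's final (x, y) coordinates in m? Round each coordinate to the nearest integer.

Leg 1 (004°, 2047 m): east 2047 sin 4° = 142.79, north 2047 cos 4° = 2042.01
Leg 2 (047°, 3381 m): east 3381 sin 47° = 2472.71, north 3381 cos 47° = 2305.84
Summing: 2615.50 m east, 4347.85 m north → (2615, 4348).

(2615, 4348)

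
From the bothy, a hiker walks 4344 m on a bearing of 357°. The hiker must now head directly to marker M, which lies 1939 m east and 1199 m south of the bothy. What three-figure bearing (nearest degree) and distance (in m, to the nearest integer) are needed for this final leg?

159°, 5946 m

Leg 1 (357°, 4344 m): east 4344 sin 357° = -227.35, north 4344 cos 357° = 4338.05
Current position: (-227.35, 4338.05). Target: (1939, -1199). Remaining: Δeast = 2166.35, Δnorth = -5537.05.
Bearing = atan2(2166.35, -5537.05) mod 360° = 158.63°; distance = √((2166.35)² + (-5537.05)²) = 5945.750 m.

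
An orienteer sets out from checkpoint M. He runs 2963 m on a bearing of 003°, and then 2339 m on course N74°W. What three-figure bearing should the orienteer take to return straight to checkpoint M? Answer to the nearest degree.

Leg 1 (003°, 2963 m): east 2963 sin 3° = 155.07, north 2963 cos 3° = 2958.94
Leg 2 (N74°W, 2339 m): east 2339 sin 286° = -2248.39, north 2339 cos 286° = 644.72
Net displacement: -2093.32 east, 3603.66 north. Direction back to start is (2093.32, -3603.66): bearing = atan2(2093.32, -3603.66) mod 360° = 149.85° ≈ 150°.

150°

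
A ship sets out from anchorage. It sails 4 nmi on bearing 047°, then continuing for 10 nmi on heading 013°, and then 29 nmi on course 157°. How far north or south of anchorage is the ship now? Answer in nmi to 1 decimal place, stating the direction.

14.2 nmi south

Leg 1 (047°, 4 nmi): east 4 sin 47° = 2.93, north 4 cos 47° = 2.73
Leg 2 (013°, 10 nmi): east 10 sin 13° = 2.25, north 10 cos 13° = 9.74
Leg 3 (157°, 29 nmi): east 29 sin 157° = 11.33, north 29 cos 157° = -26.69
Net north component: -14.22 nmi.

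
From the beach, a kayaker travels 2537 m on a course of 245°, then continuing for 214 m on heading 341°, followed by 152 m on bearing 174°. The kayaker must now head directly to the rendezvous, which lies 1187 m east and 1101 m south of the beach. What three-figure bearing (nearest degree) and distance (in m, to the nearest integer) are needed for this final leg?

Leg 1 (245°, 2537 m): east 2537 sin 245° = -2299.30, north 2537 cos 245° = -1072.18
Leg 2 (341°, 214 m): east 214 sin 341° = -69.67, north 214 cos 341° = 202.34
Leg 3 (174°, 152 m): east 152 sin 174° = 15.89, north 152 cos 174° = -151.17
Current position: (-2353.09, -1021.01). Target: (1187, -1101). Remaining: Δeast = 3540.09, Δnorth = -79.99.
Bearing = atan2(3540.09, -79.99) mod 360° = 91.29°; distance = √((3540.09)² + (-79.99)²) = 3540.990 m.

091°, 3541 m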